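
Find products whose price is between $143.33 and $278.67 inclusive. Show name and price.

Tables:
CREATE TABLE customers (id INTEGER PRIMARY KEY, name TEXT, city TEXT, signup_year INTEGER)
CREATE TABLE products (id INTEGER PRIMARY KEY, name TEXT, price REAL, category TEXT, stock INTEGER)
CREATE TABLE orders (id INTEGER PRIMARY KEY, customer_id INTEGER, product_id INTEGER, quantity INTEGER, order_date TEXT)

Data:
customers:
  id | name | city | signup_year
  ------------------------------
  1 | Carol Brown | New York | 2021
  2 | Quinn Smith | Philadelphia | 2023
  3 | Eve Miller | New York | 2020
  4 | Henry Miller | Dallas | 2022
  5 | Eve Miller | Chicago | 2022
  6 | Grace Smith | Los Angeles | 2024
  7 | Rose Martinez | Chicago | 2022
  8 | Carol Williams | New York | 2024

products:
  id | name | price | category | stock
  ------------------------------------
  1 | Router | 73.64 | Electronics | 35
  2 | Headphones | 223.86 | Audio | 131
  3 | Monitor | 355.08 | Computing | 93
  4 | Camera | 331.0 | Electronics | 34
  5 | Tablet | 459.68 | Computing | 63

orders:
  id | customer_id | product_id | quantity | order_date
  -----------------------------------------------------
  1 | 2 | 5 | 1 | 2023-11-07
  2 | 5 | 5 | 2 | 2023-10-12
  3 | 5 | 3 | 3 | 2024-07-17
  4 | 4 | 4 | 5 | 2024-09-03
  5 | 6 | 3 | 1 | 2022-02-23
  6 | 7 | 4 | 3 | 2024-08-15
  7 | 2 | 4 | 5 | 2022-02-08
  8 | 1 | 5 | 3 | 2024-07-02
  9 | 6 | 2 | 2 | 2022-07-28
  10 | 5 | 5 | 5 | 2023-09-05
SELECT name, price FROM products WHERE price BETWEEN 143.33 AND 278.67

Execution result:
name | price
Headphones | 223.86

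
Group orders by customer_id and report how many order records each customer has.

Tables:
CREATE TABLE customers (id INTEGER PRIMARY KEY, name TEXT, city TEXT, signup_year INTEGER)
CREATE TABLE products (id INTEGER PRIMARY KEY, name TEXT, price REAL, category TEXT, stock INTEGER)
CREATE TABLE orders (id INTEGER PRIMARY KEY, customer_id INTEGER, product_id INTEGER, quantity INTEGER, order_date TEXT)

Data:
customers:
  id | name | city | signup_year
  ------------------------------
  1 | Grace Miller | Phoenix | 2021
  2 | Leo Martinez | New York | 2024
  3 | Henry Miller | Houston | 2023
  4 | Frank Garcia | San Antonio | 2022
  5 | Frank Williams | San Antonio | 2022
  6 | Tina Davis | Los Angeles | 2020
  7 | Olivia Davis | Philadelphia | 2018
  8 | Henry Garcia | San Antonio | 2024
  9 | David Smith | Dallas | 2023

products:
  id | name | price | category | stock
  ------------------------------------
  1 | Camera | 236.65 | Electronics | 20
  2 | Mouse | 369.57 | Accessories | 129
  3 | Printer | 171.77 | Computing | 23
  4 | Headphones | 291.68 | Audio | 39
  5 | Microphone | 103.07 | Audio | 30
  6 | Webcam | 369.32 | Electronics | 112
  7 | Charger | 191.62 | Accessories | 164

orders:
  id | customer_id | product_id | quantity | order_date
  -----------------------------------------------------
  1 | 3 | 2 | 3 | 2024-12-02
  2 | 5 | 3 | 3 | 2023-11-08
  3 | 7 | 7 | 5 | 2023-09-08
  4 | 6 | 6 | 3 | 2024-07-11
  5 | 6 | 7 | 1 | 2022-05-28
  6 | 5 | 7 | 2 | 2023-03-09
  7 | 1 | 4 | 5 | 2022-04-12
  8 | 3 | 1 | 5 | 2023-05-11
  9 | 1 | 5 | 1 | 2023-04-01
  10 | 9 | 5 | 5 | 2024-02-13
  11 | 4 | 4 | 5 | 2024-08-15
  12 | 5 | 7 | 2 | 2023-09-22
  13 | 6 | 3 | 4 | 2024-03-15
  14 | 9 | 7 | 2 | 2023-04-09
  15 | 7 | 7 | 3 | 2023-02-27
SELECT customer_id, COUNT(*) AS order_count FROM orders GROUP BY customer_id

Execution result:
customer_id | order_count
1 | 2
3 | 2
4 | 1
5 | 3
6 | 3
7 | 2
9 | 2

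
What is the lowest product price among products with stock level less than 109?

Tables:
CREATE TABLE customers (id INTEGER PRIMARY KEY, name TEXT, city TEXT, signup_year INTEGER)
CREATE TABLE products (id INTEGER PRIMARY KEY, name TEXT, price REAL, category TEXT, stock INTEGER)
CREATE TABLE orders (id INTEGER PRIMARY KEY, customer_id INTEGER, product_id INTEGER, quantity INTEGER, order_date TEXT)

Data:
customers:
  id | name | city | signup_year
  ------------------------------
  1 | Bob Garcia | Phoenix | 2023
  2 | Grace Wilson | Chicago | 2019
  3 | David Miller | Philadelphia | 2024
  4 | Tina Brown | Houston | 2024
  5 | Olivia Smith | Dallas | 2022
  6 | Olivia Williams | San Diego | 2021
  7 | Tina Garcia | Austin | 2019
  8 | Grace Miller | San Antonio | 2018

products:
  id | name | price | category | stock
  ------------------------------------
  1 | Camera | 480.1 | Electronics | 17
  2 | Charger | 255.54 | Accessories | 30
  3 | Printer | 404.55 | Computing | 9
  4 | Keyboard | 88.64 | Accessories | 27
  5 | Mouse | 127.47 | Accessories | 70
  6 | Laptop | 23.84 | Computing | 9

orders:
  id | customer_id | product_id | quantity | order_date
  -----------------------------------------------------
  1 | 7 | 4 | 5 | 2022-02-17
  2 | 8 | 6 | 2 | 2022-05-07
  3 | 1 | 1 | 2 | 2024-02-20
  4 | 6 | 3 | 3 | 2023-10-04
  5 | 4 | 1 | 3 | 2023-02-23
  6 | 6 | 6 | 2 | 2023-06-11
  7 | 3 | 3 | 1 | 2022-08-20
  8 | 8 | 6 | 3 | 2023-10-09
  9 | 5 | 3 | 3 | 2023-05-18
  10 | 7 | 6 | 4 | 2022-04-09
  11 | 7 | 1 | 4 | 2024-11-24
SELECT MIN(price) FROM products WHERE stock < 109

Execution result:
23.84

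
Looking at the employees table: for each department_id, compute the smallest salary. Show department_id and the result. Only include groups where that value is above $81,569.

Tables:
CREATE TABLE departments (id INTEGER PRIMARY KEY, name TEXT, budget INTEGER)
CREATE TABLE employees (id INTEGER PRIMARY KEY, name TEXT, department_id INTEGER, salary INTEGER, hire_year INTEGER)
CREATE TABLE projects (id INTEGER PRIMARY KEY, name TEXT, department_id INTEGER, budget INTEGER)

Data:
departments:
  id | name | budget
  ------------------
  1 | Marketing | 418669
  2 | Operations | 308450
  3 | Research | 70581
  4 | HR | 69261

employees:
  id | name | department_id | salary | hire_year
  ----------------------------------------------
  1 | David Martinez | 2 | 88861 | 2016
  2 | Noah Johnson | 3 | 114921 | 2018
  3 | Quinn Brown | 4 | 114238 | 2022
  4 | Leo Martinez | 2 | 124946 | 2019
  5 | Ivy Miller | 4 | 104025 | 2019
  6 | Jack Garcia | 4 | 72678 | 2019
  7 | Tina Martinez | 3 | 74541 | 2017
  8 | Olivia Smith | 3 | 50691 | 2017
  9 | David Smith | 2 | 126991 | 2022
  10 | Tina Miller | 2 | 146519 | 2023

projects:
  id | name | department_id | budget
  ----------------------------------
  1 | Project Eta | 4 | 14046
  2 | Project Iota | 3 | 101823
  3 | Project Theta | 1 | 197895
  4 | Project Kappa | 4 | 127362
SELECT department_id, MIN(salary) AS min_salary FROM employees GROUP BY department_id HAVING MIN(salary) > 81569

Execution result:
department_id | min_salary
2 | 88861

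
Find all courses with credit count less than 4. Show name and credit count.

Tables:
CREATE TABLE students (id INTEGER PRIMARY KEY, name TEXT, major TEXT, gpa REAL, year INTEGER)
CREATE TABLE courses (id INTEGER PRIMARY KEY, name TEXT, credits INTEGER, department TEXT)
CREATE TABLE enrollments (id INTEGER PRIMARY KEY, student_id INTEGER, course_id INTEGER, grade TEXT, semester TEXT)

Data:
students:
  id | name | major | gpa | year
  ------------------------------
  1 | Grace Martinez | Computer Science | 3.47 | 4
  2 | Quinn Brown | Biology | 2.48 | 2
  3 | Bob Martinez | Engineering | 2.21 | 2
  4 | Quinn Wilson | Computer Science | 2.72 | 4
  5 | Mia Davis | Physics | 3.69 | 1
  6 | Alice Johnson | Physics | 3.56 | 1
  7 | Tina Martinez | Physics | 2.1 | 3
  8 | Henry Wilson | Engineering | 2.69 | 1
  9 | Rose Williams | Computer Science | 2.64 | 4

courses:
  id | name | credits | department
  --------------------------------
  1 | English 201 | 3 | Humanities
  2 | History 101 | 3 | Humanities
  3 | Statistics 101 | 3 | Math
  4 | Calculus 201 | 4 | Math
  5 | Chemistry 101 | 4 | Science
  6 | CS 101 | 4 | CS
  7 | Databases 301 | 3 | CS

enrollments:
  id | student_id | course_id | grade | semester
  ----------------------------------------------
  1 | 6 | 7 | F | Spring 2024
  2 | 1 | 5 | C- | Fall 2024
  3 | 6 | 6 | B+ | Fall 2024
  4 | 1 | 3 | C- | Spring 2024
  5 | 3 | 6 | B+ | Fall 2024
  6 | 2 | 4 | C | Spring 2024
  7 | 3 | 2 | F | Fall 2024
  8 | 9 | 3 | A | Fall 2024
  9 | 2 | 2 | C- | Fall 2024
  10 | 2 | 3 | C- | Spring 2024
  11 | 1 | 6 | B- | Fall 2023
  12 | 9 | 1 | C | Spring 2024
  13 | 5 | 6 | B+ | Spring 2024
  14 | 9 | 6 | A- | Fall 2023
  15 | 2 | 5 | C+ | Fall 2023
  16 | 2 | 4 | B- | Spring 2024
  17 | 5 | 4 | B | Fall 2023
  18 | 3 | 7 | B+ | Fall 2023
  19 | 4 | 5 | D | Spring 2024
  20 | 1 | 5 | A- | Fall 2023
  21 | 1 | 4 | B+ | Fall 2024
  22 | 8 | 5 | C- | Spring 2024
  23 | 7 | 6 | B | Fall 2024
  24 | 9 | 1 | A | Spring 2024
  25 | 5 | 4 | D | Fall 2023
SELECT name, credits FROM courses WHERE credits < 4

Execution result:
name | credits
English 201 | 3
History 101 | 3
Statistics 101 | 3
Databases 301 | 3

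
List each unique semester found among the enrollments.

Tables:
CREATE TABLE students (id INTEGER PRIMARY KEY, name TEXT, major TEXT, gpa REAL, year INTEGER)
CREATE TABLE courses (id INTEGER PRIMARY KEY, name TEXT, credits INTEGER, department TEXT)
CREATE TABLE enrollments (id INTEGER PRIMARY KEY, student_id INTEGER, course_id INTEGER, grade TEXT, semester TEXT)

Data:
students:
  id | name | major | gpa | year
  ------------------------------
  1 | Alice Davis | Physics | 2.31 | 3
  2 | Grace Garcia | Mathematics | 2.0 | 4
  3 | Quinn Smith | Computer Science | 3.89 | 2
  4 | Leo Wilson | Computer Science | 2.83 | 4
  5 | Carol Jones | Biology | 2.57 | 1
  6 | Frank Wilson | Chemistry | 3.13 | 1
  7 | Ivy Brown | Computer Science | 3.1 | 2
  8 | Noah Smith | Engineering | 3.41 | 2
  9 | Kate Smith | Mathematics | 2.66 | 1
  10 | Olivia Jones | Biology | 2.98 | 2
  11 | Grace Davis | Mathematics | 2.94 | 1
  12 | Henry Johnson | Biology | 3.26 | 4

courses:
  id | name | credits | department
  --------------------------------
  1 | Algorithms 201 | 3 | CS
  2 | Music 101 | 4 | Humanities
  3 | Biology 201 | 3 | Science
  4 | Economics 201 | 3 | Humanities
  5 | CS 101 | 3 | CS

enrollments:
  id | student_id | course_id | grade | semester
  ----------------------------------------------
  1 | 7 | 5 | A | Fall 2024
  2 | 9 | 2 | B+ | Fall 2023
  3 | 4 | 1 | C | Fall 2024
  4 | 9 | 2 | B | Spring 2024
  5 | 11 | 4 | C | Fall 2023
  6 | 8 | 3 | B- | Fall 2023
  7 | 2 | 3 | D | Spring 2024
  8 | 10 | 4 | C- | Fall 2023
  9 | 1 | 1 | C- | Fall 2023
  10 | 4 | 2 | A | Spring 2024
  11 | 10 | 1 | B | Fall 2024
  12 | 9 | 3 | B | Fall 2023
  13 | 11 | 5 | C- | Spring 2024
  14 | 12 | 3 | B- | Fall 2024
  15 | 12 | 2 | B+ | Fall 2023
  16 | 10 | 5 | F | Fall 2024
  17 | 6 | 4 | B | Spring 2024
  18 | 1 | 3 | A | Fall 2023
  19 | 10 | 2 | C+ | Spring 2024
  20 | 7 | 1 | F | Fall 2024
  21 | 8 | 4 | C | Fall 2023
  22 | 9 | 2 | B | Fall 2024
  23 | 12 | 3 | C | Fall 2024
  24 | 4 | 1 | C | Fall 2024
SELECT DISTINCT semester FROM enrollments

Execution result:
semester
Fall 2024
Fall 2023
Spring 2024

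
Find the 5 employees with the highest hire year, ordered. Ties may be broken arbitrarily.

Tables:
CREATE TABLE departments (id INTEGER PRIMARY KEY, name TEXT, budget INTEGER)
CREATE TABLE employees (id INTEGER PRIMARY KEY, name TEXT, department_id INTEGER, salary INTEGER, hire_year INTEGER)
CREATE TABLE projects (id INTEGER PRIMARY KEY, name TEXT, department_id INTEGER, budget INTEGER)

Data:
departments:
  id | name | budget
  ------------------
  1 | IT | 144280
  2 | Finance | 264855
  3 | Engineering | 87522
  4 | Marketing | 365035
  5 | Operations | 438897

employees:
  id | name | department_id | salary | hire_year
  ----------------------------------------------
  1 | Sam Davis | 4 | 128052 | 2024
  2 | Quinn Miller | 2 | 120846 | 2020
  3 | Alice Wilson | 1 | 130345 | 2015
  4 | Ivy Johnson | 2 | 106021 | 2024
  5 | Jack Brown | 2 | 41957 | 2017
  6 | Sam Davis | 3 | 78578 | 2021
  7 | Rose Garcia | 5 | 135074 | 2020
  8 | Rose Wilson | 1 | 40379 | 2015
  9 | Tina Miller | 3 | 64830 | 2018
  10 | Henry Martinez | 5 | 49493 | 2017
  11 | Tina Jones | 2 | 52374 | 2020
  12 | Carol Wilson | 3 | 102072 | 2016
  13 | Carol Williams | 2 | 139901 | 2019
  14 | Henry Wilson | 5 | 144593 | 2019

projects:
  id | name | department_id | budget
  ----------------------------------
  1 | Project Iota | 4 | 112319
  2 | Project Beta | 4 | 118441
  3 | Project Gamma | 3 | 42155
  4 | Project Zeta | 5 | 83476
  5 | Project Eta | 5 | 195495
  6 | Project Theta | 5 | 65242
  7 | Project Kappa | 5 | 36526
SELECT name, hire_year FROM employees ORDER BY hire_year DESC LIMIT 5

Execution result:
name | hire_year
Sam Davis | 2024
Ivy Johnson | 2024
Sam Davis | 2021
Quinn Miller | 2020
Rose Garcia | 2020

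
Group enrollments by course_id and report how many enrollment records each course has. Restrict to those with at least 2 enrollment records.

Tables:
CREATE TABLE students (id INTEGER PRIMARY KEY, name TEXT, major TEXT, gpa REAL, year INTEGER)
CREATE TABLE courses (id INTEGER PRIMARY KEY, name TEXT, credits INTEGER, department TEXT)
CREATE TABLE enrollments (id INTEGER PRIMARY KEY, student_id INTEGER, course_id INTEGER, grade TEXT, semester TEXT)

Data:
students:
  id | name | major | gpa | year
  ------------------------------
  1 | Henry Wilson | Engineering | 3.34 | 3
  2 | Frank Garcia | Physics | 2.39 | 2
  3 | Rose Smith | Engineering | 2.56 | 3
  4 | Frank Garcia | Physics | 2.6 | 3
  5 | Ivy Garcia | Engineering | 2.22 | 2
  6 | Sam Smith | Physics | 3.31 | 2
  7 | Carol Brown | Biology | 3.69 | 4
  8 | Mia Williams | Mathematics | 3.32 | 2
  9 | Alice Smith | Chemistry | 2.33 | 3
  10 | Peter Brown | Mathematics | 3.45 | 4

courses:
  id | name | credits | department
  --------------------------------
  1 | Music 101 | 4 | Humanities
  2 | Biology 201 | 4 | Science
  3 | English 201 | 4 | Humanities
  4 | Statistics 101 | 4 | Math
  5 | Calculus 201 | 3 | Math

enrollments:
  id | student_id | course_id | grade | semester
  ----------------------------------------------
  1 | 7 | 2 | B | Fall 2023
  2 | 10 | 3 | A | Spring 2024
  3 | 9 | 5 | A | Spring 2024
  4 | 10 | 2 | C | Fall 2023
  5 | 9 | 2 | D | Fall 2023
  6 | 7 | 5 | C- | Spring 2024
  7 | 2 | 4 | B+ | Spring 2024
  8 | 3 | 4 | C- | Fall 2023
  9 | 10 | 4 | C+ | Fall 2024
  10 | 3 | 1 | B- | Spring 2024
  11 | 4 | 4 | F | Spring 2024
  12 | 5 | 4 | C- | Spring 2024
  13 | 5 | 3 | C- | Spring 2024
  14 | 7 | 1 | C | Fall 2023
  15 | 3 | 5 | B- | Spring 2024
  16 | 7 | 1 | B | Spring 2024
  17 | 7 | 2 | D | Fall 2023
SELECT course_id, COUNT(*) AS enrollment_count FROM enrollments GROUP BY course_id HAVING COUNT(*) >= 2

Execution result:
course_id | enrollment_count
1 | 3
2 | 4
3 | 2
4 | 5
5 | 3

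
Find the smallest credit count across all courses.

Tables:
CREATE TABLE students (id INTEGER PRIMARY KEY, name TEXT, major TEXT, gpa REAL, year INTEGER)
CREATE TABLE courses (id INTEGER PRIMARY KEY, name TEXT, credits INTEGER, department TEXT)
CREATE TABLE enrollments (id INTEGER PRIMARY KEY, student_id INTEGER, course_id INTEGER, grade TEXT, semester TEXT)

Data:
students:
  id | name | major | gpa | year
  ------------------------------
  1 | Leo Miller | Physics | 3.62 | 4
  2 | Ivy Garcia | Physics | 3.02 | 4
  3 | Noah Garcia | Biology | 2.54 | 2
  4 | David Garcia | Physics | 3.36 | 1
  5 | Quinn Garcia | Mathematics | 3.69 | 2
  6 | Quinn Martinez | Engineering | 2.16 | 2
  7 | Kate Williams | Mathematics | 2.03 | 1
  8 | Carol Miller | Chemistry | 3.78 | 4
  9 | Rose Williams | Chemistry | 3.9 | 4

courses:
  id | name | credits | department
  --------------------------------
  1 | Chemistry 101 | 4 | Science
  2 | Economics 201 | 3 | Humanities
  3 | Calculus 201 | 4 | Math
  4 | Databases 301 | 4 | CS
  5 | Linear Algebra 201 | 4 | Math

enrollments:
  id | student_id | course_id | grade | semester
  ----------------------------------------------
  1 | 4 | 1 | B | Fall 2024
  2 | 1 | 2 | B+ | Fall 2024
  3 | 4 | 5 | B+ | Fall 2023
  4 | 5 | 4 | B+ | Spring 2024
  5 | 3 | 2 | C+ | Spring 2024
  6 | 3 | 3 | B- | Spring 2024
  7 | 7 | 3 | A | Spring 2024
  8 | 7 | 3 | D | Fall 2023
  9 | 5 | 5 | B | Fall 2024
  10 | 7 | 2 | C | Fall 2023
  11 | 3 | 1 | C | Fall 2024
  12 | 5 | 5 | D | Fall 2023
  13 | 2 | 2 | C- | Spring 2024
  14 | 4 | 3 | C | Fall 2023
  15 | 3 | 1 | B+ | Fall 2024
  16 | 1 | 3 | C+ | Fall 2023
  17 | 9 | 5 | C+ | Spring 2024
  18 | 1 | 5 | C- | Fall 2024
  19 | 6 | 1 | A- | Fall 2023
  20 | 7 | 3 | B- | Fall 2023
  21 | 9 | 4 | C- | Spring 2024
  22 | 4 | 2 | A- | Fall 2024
SELECT MIN(credits) FROM courses

Execution result:
3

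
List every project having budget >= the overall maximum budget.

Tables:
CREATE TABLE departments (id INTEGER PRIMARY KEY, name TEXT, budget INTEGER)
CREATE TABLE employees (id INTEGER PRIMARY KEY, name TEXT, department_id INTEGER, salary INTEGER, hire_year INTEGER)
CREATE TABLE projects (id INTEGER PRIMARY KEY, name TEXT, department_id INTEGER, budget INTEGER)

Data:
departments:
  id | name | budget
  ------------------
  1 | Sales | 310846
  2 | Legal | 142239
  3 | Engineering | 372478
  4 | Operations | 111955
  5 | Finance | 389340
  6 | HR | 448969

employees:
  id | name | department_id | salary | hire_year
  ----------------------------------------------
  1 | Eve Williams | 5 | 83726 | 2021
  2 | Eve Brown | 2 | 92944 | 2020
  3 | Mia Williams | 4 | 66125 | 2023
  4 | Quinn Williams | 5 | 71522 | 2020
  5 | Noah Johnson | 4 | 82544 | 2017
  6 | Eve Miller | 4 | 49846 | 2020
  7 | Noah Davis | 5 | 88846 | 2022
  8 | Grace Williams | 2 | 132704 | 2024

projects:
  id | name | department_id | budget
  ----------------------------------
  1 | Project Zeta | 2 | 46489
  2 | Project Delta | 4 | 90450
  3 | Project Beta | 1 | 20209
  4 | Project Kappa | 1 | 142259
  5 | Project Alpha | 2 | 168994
SELECT name, budget FROM projects WHERE budget >= (SELECT MAX(budget) FROM projects)

Execution result:
name | budget
Project Alpha | 168994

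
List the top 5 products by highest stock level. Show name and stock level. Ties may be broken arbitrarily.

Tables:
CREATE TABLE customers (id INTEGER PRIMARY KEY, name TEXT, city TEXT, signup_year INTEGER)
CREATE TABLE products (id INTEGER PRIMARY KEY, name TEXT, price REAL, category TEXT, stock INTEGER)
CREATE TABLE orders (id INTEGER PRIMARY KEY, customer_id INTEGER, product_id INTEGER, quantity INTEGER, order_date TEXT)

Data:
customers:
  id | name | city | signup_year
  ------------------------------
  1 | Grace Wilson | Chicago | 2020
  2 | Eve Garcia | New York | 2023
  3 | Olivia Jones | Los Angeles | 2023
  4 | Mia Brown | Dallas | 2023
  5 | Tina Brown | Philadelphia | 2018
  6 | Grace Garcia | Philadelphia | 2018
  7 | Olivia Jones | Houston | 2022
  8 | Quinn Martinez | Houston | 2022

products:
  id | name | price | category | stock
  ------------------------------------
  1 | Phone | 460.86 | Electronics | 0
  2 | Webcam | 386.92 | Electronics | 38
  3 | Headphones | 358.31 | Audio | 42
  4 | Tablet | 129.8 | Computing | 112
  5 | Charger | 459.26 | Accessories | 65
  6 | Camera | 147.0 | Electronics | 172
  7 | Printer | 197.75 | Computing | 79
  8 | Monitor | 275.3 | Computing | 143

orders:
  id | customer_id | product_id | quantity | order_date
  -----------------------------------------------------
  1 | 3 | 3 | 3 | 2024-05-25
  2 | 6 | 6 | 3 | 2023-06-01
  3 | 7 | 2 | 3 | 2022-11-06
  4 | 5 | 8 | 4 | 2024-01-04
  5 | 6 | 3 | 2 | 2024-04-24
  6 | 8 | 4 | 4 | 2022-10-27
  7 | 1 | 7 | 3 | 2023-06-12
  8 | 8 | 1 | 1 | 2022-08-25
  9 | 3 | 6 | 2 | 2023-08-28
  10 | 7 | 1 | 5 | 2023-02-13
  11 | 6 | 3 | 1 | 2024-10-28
SELECT name, stock FROM products ORDER BY stock DESC LIMIT 5

Execution result:
name | stock
Camera | 172
Monitor | 143
Tablet | 112
Printer | 79
Charger | 65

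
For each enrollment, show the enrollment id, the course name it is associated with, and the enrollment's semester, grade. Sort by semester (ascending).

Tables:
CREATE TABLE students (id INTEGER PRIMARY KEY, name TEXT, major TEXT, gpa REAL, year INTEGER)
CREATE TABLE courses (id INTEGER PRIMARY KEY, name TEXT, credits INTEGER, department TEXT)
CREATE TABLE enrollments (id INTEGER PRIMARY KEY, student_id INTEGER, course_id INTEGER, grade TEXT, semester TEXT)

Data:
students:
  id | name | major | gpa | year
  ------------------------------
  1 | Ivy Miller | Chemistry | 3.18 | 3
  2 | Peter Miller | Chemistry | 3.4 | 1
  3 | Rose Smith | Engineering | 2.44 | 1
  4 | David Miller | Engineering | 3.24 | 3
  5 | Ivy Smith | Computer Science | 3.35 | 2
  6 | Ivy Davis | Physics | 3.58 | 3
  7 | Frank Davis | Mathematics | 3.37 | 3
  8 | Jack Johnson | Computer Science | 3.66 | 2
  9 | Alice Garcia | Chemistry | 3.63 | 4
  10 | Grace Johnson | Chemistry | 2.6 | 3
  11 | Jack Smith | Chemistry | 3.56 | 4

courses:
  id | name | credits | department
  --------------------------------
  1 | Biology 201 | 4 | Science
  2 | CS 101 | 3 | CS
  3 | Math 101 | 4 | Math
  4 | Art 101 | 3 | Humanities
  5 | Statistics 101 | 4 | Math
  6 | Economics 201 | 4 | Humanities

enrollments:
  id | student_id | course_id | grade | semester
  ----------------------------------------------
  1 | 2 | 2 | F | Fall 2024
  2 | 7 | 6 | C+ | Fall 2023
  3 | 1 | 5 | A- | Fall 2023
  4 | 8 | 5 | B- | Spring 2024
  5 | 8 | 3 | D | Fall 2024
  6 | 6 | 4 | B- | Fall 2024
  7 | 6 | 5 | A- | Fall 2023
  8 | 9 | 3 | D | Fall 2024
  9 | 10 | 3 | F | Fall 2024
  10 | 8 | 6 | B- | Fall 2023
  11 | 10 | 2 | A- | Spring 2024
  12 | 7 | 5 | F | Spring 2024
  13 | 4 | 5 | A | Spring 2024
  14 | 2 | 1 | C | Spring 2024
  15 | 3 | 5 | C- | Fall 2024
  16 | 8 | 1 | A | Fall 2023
SELECT c.id, p.name AS course, c.semester, c.grade FROM enrollments c JOIN courses p ON c.course_id = p.id ORDER BY c.semester ASC

Execution result:
id | course | semester | grade
2 | Economics 201 | Fall 2023 | C+
3 | Statistics 101 | Fall 2023 | A-
7 | Statistics 101 | Fall 2023 | A-
10 | Economics 201 | Fall 2023 | B-
16 | Biology 201 | Fall 2023 | A
1 | CS 101 | Fall 2024 | F
5 | Math 101 | Fall 2024 | D
6 | Art 101 | Fall 2024 | B-
8 | Math 101 | Fall 2024 | D
9 | Math 101 | Fall 2024 | F
15 | Statistics 101 | Fall 2024 | C-
4 | Statistics 101 | Spring 2024 | B-
11 | CS 101 | Spring 2024 | A-
12 | Statistics 101 | Spring 2024 | F
13 | Statistics 101 | Spring 2024 | A
14 | Biology 201 | Spring 2024 | C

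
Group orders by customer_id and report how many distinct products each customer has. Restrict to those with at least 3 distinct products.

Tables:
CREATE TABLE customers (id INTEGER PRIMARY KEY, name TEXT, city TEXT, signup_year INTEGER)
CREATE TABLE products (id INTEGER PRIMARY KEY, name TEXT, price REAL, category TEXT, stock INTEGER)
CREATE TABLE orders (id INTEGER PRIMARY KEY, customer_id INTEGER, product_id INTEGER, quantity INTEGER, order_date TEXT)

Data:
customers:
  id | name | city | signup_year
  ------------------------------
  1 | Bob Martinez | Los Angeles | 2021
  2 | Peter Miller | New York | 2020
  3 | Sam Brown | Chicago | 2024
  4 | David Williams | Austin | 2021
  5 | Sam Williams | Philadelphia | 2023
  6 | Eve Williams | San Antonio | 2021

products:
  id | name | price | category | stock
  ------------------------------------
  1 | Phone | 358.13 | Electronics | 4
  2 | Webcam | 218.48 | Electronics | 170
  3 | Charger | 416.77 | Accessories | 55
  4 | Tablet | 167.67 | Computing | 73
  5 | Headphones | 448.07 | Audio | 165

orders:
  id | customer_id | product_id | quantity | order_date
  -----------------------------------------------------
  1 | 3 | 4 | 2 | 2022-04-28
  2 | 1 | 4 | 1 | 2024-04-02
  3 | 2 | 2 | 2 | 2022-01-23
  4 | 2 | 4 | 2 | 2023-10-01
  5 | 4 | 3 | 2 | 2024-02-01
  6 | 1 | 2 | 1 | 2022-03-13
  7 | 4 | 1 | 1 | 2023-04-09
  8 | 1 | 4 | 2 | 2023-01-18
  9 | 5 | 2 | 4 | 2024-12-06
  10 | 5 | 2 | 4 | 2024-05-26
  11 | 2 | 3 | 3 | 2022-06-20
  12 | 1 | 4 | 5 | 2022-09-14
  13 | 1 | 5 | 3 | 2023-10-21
SELECT customer_id, COUNT(DISTINCT product_id) AS distinct_product_count FROM orders GROUP BY customer_id HAVING COUNT(DISTINCT product_id) >= 3

Execution result:
customer_id | distinct_product_count
1 | 3
2 | 3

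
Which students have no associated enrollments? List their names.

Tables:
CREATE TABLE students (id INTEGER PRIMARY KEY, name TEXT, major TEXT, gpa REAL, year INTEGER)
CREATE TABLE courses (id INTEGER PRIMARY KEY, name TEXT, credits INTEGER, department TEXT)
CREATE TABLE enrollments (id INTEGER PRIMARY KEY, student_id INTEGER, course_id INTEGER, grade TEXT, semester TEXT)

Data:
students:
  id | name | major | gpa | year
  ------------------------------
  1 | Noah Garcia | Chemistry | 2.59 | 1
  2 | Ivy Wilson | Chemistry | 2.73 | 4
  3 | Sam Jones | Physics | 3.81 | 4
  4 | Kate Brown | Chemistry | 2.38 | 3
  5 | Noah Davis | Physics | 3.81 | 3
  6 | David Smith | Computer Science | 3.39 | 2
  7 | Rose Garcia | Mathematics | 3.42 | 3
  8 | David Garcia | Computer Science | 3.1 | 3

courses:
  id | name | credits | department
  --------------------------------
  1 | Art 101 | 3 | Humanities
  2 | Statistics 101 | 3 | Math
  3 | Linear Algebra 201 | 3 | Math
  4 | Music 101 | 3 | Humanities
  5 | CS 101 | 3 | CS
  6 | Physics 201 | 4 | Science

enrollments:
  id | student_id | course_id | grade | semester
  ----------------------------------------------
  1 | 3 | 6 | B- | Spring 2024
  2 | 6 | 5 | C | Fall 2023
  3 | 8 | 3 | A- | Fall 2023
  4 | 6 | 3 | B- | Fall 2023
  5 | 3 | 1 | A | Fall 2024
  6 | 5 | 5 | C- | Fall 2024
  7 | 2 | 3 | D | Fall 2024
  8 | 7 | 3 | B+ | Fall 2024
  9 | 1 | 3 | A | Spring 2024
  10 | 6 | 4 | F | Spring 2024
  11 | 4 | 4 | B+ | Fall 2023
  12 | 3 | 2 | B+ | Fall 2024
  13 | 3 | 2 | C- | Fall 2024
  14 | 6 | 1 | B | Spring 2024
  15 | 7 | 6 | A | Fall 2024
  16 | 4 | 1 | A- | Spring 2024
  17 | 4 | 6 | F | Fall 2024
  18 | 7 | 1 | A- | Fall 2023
SELECT p.name FROM students p LEFT JOIN enrollments c ON c.student_id = p.id WHERE c.id IS NULL

Execution result:
(no rows)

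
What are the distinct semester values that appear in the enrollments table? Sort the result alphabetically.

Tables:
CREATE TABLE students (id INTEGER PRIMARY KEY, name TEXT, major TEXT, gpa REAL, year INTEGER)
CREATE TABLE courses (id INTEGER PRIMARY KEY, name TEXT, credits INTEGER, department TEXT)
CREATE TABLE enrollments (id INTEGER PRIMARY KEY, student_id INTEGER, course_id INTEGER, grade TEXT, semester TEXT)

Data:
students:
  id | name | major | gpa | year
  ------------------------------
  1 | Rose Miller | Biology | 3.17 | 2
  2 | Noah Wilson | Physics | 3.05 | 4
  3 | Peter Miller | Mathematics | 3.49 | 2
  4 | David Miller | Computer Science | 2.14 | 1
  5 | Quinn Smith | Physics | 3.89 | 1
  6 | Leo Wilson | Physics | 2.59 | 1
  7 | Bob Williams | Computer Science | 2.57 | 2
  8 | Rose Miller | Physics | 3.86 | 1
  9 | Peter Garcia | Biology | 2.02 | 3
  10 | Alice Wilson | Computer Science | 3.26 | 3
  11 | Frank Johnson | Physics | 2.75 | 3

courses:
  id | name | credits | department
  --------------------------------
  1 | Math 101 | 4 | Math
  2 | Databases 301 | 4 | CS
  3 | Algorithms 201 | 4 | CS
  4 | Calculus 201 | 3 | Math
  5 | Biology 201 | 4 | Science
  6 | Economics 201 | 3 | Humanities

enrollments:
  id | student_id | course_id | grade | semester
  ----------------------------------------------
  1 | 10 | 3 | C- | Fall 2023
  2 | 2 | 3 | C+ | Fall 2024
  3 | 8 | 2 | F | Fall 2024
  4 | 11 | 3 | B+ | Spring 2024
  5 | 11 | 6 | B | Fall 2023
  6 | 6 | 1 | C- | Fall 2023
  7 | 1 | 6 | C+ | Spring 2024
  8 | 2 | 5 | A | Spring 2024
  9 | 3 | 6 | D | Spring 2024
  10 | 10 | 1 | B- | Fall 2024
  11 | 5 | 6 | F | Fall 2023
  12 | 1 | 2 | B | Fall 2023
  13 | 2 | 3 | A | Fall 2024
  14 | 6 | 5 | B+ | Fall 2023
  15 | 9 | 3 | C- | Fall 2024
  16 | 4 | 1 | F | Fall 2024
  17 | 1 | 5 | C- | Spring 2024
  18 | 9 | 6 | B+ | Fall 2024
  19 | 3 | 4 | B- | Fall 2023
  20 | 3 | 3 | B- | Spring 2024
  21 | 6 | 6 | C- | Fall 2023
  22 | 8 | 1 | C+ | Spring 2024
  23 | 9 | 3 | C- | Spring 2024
SELECT DISTINCT semester FROM enrollments ORDER BY semester

Execution result:
semester
Fall 2023
Fall 2024
Spring 2024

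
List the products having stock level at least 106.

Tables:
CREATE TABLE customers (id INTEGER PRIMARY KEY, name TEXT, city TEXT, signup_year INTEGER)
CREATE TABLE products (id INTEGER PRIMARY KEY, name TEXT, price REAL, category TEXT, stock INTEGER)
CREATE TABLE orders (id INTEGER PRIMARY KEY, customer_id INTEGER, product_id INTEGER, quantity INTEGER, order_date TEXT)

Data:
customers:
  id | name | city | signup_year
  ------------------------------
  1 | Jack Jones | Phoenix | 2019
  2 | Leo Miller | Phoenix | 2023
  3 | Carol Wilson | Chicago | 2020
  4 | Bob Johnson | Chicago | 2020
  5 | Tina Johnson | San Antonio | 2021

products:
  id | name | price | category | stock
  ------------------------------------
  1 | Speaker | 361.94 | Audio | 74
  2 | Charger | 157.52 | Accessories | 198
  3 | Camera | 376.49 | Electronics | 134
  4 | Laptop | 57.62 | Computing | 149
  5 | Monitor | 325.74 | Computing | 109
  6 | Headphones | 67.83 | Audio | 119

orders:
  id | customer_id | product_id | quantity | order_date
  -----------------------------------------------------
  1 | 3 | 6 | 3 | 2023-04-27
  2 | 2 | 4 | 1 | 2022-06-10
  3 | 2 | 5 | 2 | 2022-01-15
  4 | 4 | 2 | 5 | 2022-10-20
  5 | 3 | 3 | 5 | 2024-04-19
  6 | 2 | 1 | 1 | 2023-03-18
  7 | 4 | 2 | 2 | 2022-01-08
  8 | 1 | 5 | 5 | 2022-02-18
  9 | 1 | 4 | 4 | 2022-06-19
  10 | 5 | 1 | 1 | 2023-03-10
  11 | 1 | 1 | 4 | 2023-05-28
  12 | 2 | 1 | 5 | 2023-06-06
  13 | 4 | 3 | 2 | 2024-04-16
SELECT name, stock FROM products WHERE stock >= 106

Execution result:
name | stock
Charger | 198
Camera | 134
Laptop | 149
Monitor | 109
Headphones | 119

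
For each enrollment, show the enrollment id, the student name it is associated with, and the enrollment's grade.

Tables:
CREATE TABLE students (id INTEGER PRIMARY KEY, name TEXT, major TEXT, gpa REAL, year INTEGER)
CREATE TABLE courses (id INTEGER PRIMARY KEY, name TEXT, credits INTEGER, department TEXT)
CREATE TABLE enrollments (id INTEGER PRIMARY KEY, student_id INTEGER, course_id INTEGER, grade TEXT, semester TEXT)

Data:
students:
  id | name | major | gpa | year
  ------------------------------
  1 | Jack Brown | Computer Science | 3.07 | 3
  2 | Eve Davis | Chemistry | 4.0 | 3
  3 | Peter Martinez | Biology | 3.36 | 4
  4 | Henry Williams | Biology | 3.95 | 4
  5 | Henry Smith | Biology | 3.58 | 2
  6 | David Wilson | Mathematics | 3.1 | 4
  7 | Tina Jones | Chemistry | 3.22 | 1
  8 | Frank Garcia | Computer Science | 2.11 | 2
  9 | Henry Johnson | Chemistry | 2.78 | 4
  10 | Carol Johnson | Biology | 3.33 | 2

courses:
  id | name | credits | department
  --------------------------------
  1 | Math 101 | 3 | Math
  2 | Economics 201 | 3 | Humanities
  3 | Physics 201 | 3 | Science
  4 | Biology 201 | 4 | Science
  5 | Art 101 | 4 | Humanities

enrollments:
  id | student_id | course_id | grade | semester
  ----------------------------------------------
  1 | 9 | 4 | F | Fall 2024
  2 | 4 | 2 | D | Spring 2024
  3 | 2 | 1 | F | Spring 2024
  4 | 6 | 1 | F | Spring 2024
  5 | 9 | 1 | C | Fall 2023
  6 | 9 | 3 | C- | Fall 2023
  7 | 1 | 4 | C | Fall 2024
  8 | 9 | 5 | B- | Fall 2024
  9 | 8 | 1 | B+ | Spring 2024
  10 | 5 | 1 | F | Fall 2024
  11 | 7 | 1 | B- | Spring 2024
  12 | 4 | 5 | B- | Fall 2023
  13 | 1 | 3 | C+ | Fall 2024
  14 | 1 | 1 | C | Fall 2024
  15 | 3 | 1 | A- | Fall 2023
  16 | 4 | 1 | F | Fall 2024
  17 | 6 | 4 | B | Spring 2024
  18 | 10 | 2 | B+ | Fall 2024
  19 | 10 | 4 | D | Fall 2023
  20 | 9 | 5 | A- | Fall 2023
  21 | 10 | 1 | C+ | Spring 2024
SELECT c.id, p.name AS student, c.grade FROM enrollments c JOIN students p ON c.student_id = p.id

Execution result:
id | student | grade
1 | Henry Johnson | F
2 | Henry Williams | D
3 | Eve Davis | F
4 | David Wilson | F
5 | Henry Johnson | C
6 | Henry Johnson | C-
7 | Jack Brown | C
8 | Henry Johnson | B-
9 | Frank Garcia | B+
10 | Henry Smith | F
11 | Tina Jones | B-
12 | Henry Williams | B-
13 | Jack Brown | C+
14 | Jack Brown | C
15 | Peter Martinez | A-
16 | Henry Williams | F
17 | David Wilson | B
18 | Carol Johnson | B+
19 | Carol Johnson | D
20 | Henry Johnson | A-
21 | Carol Johnson | C+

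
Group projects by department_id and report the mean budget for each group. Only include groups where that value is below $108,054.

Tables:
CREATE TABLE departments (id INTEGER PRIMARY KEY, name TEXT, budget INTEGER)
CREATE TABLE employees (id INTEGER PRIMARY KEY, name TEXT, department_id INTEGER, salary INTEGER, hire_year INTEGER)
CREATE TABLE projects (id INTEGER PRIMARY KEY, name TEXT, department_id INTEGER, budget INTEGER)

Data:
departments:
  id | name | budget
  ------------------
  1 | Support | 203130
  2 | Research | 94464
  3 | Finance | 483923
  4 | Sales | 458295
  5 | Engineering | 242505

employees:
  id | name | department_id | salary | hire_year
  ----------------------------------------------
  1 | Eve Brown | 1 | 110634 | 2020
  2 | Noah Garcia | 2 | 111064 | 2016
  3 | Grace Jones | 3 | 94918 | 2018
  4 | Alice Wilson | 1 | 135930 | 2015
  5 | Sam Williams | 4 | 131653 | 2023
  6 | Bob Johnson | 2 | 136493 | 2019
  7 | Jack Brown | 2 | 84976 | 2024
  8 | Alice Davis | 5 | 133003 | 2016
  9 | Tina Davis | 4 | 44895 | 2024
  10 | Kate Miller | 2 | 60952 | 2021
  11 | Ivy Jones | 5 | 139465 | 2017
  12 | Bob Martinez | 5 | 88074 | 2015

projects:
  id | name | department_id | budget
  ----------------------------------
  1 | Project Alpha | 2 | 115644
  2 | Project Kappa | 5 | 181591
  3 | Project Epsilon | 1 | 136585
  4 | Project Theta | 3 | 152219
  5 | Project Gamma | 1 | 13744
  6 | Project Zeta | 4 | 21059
SELECT department_id, AVG(budget) AS avg_budget FROM projects GROUP BY department_id HAVING AVG(budget) < 108054

Execution result:
department_id | avg_budget
1 | 75164.50
4 | 21059.00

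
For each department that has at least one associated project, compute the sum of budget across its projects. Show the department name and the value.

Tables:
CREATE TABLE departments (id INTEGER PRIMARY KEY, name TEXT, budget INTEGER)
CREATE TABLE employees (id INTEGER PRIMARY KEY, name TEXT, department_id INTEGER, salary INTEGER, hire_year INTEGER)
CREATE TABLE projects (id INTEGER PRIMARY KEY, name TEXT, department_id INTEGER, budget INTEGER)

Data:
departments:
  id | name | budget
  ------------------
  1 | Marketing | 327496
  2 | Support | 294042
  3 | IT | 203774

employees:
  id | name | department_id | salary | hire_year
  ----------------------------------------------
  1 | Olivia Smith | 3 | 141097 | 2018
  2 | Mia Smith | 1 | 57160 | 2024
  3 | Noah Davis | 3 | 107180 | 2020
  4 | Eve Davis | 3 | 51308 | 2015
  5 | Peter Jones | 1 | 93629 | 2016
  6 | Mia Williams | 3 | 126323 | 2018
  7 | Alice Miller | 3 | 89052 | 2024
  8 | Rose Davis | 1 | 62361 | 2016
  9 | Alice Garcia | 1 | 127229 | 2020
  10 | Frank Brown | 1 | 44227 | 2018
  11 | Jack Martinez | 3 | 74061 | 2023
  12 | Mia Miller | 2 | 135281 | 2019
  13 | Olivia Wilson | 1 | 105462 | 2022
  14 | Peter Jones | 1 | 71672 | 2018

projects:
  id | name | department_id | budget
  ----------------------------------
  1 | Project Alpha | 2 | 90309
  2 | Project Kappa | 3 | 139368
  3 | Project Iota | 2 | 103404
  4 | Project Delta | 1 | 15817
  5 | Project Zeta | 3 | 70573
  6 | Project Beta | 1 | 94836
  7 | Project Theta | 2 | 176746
SELECT p.name, SUM(c.budget) AS sum_budget FROM projects c JOIN departments p ON c.department_id = p.id GROUP BY p.id, p.name

Execution result:
name | sum_budget
Marketing | 110653
Support | 370459
IT | 209941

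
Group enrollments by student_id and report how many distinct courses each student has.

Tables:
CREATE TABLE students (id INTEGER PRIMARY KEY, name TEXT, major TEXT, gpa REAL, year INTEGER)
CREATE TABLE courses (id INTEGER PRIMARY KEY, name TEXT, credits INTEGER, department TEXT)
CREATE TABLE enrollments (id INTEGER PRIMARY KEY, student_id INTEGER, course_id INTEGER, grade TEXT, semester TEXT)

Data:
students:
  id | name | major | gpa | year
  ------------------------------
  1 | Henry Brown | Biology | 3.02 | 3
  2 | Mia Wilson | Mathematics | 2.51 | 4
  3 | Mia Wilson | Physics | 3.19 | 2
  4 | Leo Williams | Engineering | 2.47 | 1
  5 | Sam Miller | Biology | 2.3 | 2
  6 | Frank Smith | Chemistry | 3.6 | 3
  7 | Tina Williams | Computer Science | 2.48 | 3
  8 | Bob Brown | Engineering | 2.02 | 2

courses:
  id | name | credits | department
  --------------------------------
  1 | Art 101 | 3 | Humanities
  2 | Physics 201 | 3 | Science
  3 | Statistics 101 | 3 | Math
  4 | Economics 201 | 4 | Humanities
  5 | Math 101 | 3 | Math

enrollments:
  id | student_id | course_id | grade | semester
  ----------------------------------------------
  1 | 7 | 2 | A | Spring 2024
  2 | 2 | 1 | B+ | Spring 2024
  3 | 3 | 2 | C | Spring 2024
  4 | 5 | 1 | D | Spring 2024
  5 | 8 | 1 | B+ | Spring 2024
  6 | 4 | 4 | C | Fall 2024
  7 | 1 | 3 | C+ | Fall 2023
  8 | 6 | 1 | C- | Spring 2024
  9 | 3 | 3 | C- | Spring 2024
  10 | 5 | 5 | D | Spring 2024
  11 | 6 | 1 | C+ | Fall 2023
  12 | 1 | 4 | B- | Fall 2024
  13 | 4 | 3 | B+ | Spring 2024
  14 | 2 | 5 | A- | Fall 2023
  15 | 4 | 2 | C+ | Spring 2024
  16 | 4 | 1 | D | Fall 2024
SELECT student_id, COUNT(DISTINCT course_id) AS distinct_course_count FROM enrollments GROUP BY student_id

Execution result:
student_id | distinct_course_count
1 | 2
2 | 2
3 | 2
4 | 4
5 | 2
6 | 1
7 | 1
8 | 1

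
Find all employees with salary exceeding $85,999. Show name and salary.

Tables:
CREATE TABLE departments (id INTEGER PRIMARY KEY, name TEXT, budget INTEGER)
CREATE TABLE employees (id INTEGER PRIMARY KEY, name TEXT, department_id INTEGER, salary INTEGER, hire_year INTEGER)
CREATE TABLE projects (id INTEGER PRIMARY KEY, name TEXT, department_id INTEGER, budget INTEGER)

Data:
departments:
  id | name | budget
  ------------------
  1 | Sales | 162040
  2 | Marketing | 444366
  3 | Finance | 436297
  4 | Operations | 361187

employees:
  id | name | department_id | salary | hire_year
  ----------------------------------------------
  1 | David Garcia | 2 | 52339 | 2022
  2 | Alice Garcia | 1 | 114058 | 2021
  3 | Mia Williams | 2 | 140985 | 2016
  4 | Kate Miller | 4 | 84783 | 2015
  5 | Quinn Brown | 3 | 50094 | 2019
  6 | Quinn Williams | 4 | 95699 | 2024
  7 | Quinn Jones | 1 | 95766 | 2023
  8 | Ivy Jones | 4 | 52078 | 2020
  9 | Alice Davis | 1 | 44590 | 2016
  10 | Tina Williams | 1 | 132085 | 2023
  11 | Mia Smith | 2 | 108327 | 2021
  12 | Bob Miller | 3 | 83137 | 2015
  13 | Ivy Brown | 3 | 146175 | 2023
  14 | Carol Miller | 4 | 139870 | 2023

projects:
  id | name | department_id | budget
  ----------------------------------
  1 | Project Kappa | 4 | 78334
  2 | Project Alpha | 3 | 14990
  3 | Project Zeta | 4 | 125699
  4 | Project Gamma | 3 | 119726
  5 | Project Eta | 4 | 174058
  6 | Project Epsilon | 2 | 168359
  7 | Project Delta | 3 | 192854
SELECT name, salary FROM employees WHERE salary > 85999

Execution result:
name | salary
Alice Garcia | 114058
Mia Williams | 140985
Quinn Williams | 95699
Quinn Jones | 95766
Tina Williams | 132085
Mia Smith | 108327
Ivy Brown | 146175
Carol Miller | 139870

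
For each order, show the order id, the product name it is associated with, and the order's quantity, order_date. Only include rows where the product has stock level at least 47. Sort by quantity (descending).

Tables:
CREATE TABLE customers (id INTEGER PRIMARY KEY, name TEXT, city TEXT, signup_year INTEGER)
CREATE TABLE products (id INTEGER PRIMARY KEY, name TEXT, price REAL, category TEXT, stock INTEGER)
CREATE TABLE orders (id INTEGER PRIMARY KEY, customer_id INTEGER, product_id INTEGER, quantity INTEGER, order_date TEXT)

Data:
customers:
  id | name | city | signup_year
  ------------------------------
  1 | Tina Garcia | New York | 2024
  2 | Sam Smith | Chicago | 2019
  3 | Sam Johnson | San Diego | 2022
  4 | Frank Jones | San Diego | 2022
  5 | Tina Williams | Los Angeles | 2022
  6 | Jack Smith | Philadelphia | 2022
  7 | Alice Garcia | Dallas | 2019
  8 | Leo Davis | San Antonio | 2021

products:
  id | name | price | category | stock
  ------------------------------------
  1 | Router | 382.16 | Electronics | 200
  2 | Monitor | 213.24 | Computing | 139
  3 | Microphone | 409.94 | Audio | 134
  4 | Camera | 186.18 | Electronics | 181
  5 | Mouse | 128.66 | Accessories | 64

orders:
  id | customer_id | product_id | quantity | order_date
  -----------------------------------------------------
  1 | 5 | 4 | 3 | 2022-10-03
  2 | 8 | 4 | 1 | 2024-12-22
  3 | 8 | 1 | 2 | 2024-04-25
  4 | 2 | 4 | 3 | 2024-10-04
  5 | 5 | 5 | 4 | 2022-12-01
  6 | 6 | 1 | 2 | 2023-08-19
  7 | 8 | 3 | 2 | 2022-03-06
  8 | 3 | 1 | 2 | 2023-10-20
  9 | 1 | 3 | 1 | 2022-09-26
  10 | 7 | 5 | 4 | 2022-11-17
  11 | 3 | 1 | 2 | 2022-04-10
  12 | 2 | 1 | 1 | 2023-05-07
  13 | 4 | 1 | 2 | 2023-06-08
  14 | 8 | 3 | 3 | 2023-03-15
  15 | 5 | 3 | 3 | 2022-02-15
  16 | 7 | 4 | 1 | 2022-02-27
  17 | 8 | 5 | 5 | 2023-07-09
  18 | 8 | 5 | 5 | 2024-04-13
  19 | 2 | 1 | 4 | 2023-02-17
SELECT c.id, p.name AS product, c.quantity, c.order_date FROM orders c JOIN products p ON c.product_id = p.id WHERE p.stock >= 47 ORDER BY c.quantity DESC

Execution result:
id | product | quantity | order_date
17 | Mouse | 5 | 2023-07-09
18 | Mouse | 5 | 2024-04-13
5 | Mouse | 4 | 2022-12-01
10 | Mouse | 4 | 2022-11-17
19 | Router | 4 | 2023-02-17
1 | Camera | 3 | 2022-10-03
4 | Camera | 3 | 2024-10-04
14 | Microphone | 3 | 2023-03-15
15 | Microphone | 3 | 2022-02-15
3 | Router | 2 | 2024-04-25
6 | Router | 2 | 2023-08-19
7 | Microphone | 2 | 2022-03-06
8 | Router | 2 | 2023-10-20
11 | Router | 2 | 2022-04-10
13 | Router | 2 | 2023-06-08
2 | Camera | 1 | 2024-12-22
9 | Microphone | 1 | 2022-09-26
12 | Router | 1 | 2023-05-07
16 | Camera | 1 | 2022-02-27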